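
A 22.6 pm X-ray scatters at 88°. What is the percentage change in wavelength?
10.3612%

Calculate the Compton shift:
Δλ = λ_C(1 - cos(88°))
Δλ = 2.4263 × (1 - cos(88°))
Δλ = 2.4263 × 0.9651
Δλ = 2.3416 pm

Percentage change:
(Δλ/λ₀) × 100 = (2.3416/22.6) × 100
= 10.3612%

(Intermediate values are shown rounded; full precision is carried through to the final answer.)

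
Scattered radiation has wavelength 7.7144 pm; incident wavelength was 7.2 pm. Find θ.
38.00°

First find the wavelength shift:
Δλ = λ' - λ = 7.7144 - 7.2 = 0.5144 pm

Using Δλ = λ_C(1 - cos θ), with λ_C = h/(m_e·c) ≈ 2.42631024 pm:
cos θ = 1 - Δλ/λ_C
cos θ = 1 - 0.5144/2.42631024
cos θ = 0.787991

θ = arccos(0.787991)
θ = 38.00°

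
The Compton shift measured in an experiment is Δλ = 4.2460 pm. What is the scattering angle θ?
138.59°

From the Compton formula Δλ = λ_C(1 - cos θ), we can solve for θ:

cos θ = 1 - Δλ/λ_C

Given:
- Δλ = 4.2460 pm
- λ_C = h/(m_e·c) ≈ 2.42631024 pm

cos θ = 1 - 4.2460/2.42631024
cos θ = 1 - 1.749982
cos θ = -0.749982

θ = arccos(-0.749982)
θ = 138.59°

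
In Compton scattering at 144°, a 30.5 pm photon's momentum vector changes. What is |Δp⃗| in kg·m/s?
3.8733e-23 kg·m/s

Photon momentum magnitude is p = h/λ.

Initial momentum:
p₀ = h/λ = 6.6261e-34/3.0500e-11 = 2.1725e-23 kg·m/s

After scattering:
λ' = λ + Δλ = 30.5 + 4.3892 = 34.8892 pm
p' = h/λ' = 6.6261e-34/3.4889e-11 = 1.8992e-23 kg·m/s

Momentum is a vector; the scattered photon's direction makes angle θ = 144° with the incident direction. The magnitude of the vector change Δp⃗ = p⃗₀ − p⃗' is found from the law of cosines:
|Δp⃗|² = p₀² + p'² − 2p₀p'cos θ
|Δp⃗|² = (2.1725e-23)² + (1.8992e-23)² − 2·2.1725e-23·1.8992e-23·cos(144°)
|Δp⃗| = 3.8733e-23 kg·m/s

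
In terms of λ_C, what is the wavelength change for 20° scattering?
0.0603 λ_C

The Compton shift formula is:
Δλ = λ_C(1 - cos θ)

Dividing both sides by λ_C:
Δλ/λ_C = 1 - cos θ

For θ = 20°:
Δλ/λ_C = 1 - cos(20°)
Δλ/λ_C = 1 - 0.9397
Δλ/λ_C = 0.0603

This means the shift is 0.0603 × λ_C = 0.1463 pm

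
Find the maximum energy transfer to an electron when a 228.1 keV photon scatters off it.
107.5882 keV

Maximum energy transfer occurs at θ = 180° (backscattering).

Initial photon: E₀ = 228.1 keV → λ₀ = 5.4355 pm

Maximum Compton shift (at 180°):
Δλ_max = 2λ_C = 2 × 2.4263 = 4.8526 pm

Final wavelength:
λ' = 5.4355 + 4.8526 = 10.2881 pm

Minimum photon energy (maximum energy to electron):
E'_min = hc/λ' = 120.5118 keV

Maximum electron kinetic energy:
K_max = E₀ - E'_min = 228.1000 - 120.5118 = 107.5882 keV

(Intermediate values are shown rounded; full precision is carried through to the final answer.)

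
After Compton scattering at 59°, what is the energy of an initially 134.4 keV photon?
119.1963 keV

First convert energy to wavelength:
λ = hc/E, with hc ≈ 1239.842 keV·pm (i.e. 1239.842 eV·nm)

For E = 134.4 keV = 134400 eV:
λ = 1239.842 keV·pm / 134.4 keV
λ = 9.2250 pm

Calculate the Compton shift:
Δλ = λ_C(1 - cos(59°)) = 2.4263 × 0.4850
Δλ = 1.1767 pm

Final wavelength:
λ' = 9.2250 + 1.1767 = 10.4017 pm

Final energy:
E' = hc/λ' = 1239.842 / 10.4017 = 119.1963 keV

(Intermediate values are shown rounded; full precision is carried through to the final answer.)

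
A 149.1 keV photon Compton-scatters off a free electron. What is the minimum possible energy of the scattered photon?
94.1548 keV (at θ = 180°)

The scattered photon has minimum energy when its wavelength is maximum, i.e., when the Compton shift Δλ = λ_C(1 − cos θ) is maximum. This occurs at θ = 180° (backscattering), giving Δλ_max = 2λ_C = 4.8526 pm.

Initial wavelength: λ₀ = hc/E₀ = 8.3155 pm
Maximum final wavelength: λ'_max = λ₀ + 2λ_C = 8.3155 + 4.8526 = 13.1681 pm
Minimum final energy: E'_min = hc/λ'_max = 94.1548 keV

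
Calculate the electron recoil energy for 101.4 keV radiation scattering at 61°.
9.4048 keV

By energy conservation: K_e = E_initial - E_final

First find the scattered photon energy:
Initial wavelength: λ = hc/E = 12.2272 pm
Compton shift: Δλ = λ_C(1 - cos(61°)) = 1.2500 pm
Final wavelength: λ' = 12.2272 + 1.2500 = 13.4773 pm
Final photon energy: E' = hc/λ' = 91.9952 keV

Electron kinetic energy:
K_e = E - E' = 101.4000 - 91.9952 = 9.4048 keV

(Intermediate values are shown rounded; full precision is carried through to the final answer.)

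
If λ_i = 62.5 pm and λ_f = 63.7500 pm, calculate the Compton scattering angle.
61.00°

First find the wavelength shift:
Δλ = λ' - λ = 63.7500 - 62.5 = 1.2500 pm

Using Δλ = λ_C(1 - cos θ), with λ_C = h/(m_e·c) ≈ 2.42631024 pm:
cos θ = 1 - Δλ/λ_C
cos θ = 1 - 1.2500/2.42631024
cos θ = 0.484814

θ = arccos(0.484814)
θ = 61.00°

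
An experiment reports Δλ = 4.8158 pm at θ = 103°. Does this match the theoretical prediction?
No, inconsistent

Calculate the expected shift for θ = 103°:

Δλ_expected = λ_C(1 - cos(103°))
Δλ_expected = 2.4263 × (1 - cos(103°))
Δλ_expected = 2.4263 × 1.2250
Δλ_expected = 2.9721 pm

Given shift: 4.8158 pm
Expected shift: 2.9721 pm
Difference: 1.8436 pm

The values do not match. The given shift corresponds to θ ≈ 170.0°, not 103°.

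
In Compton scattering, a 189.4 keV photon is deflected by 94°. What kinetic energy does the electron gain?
53.7754 keV

By energy conservation: K_e = E_initial - E_final

First find the scattered photon energy:
Initial wavelength: λ = hc/E = 6.5462 pm
Compton shift: Δλ = λ_C(1 - cos(94°)) = 2.5956 pm
Final wavelength: λ' = 6.5462 + 2.5956 = 9.1417 pm
Final photon energy: E' = hc/λ' = 135.6246 keV

Electron kinetic energy:
K_e = E - E' = 189.4000 - 135.6246 = 53.7754 keV

(Intermediate values are shown rounded; full precision is carried through to the final answer.)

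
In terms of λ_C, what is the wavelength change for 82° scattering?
0.8608 λ_C

The Compton shift formula is:
Δλ = λ_C(1 - cos θ)

Dividing both sides by λ_C:
Δλ/λ_C = 1 - cos θ

For θ = 82°:
Δλ/λ_C = 1 - cos(82°)
Δλ/λ_C = 1 - 0.1392
Δλ/λ_C = 0.8608

This means the shift is 0.8608 × λ_C = 2.0886 pm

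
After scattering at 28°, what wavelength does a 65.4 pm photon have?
65.6840 pm

Using the Compton scattering formula:
λ' = λ + Δλ = λ + λ_C(1 - cos θ)

Given:
- Initial wavelength λ = 65.4 pm
- Scattering angle θ = 28°
- Compton wavelength λ_C ≈ 2.4263 pm

Calculate the shift:
Δλ = 2.4263 × (1 - cos(28°))
Δλ = 2.4263 × 0.1171
Δλ = 0.2840 pm

Final wavelength:
λ' = 65.4 + 0.2840 = 65.6840 pm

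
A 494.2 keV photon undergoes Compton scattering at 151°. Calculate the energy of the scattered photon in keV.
175.6848 keV

First convert energy to wavelength:
λ = hc/E, with hc ≈ 1239.842 keV·pm (i.e. 1239.842 eV·nm)

For E = 494.2 keV = 494200 eV:
λ = 1239.842 keV·pm / 494.2 keV
λ = 2.5088 pm

Calculate the Compton shift:
Δλ = λ_C(1 - cos(151°)) = 2.4263 × 1.8746
Δλ = 4.5484 pm

Final wavelength:
λ' = 2.5088 + 4.5484 = 7.0572 pm

Final energy:
E' = hc/λ' = 1239.842 / 7.0572 = 175.6848 keV

(Intermediate values are shown rounded; full precision is carried through to the final answer.)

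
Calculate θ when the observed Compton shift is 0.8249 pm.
48.70°

From the Compton formula Δλ = λ_C(1 - cos θ), we can solve for θ:

cos θ = 1 - Δλ/λ_C

Given:
- Δλ = 0.8249 pm
- λ_C = h/(m_e·c) ≈ 2.42631024 pm

cos θ = 1 - 0.8249/2.42631024
cos θ = 1 - 0.339981
cos θ = 0.660019

θ = arccos(0.660019)
θ = 48.70°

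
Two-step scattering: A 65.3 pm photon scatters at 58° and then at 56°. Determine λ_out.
67.5101 pm

Apply Compton shift twice:

First scattering at θ₁ = 58°:
Δλ₁ = λ_C(1 - cos(58°))
Δλ₁ = 2.4263 × 0.4701
Δλ₁ = 1.1406 pm

After first scattering:
λ₁ = 65.3 + 1.1406 = 66.4406 pm

Second scattering at θ₂ = 56°:
Δλ₂ = λ_C(1 - cos(56°))
Δλ₂ = 2.4263 × 0.4408
Δλ₂ = 1.0695 pm

Final wavelength:
λ₂ = 66.4406 + 1.0695 = 67.5101 pm

Total shift: Δλ_total = 1.1406 + 1.0695 = 2.2101 pm

(Intermediate values are shown rounded; full precision is carried through to the final answer.)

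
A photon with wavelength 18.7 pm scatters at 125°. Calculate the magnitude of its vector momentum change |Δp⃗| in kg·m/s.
5.7598e-23 kg·m/s

Photon momentum magnitude is p = h/λ.

Initial momentum:
p₀ = h/λ = 6.6261e-34/1.8700e-11 = 3.5434e-23 kg·m/s

After scattering:
λ' = λ + Δλ = 18.7 + 3.8180 = 22.5180 pm
p' = h/λ' = 6.6261e-34/2.2518e-11 = 2.9426e-23 kg·m/s

Momentum is a vector; the scattered photon's direction makes angle θ = 125° with the incident direction. The magnitude of the vector change Δp⃗ = p⃗₀ − p⃗' is found from the law of cosines:
|Δp⃗|² = p₀² + p'² − 2p₀p'cos θ
|Δp⃗|² = (3.5434e-23)² + (2.9426e-23)² − 2·3.5434e-23·2.9426e-23·cos(125°)
|Δp⃗| = 5.7598e-23 kg·m/s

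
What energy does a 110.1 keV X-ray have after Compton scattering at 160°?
77.6486 keV

First convert energy to wavelength:
λ = hc/E, with hc ≈ 1239.842 keV·pm (i.e. 1239.842 eV·nm)

For E = 110.1 keV = 110100 eV:
λ = 1239.842 keV·pm / 110.1 keV
λ = 11.2611 pm

Calculate the Compton shift:
Δλ = λ_C(1 - cos(160°)) = 2.4263 × 1.9397
Δλ = 4.7063 pm

Final wavelength:
λ' = 11.2611 + 4.7063 = 15.9673 pm

Final energy:
E' = hc/λ' = 1239.842 / 15.9673 = 77.6486 keV

(Intermediate values are shown rounded; full precision is carried through to the final answer.)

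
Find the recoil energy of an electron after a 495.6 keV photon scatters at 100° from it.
263.8250 keV

By energy conservation: K_e = E_initial - E_final

First find the scattered photon energy:
Initial wavelength: λ = hc/E = 2.5017 pm
Compton shift: Δλ = λ_C(1 - cos(100°)) = 2.8476 pm
Final wavelength: λ' = 2.5017 + 2.8476 = 5.3493 pm
Final photon energy: E' = hc/λ' = 231.7750 keV

Electron kinetic energy:
K_e = E - E' = 495.6000 - 231.7750 = 263.8250 keV

(Intermediate values are shown rounded; full precision is carried through to the final answer.)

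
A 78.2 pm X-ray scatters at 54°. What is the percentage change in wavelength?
1.2790%

Calculate the Compton shift:
Δλ = λ_C(1 - cos(54°))
Δλ = 2.4263 × (1 - cos(54°))
Δλ = 2.4263 × 0.4122
Δλ = 1.0002 pm

Percentage change:
(Δλ/λ₀) × 100 = (1.0002/78.2) × 100
= 1.2790%

(Intermediate values are shown rounded; full precision is carried through to the final answer.)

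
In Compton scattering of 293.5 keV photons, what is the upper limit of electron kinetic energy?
156.9077 keV

Maximum energy transfer occurs at θ = 180° (backscattering).

Initial photon: E₀ = 293.5 keV → λ₀ = 4.2243 pm

Maximum Compton shift (at 180°):
Δλ_max = 2λ_C = 2 × 2.4263 = 4.8526 pm

Final wavelength:
λ' = 4.2243 + 4.8526 = 9.0770 pm

Minimum photon energy (maximum energy to electron):
E'_min = hc/λ' = 136.5923 keV

Maximum electron kinetic energy:
K_max = E₀ - E'_min = 293.5000 - 136.5923 = 156.9077 keV

(Intermediate values are shown rounded; full precision is carried through to the final answer.)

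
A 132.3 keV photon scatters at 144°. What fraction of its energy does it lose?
0.3190 (or 31.90%)

Calculate initial and final photon energies:

Initial: E₀ = 132.3 keV → λ₀ = 9.3714 pm
Compton shift: Δλ = 4.3892 pm
Final wavelength: λ' = 13.7607 pm
Final energy: E' = 90.1003 keV

Fractional energy loss:
(E₀ - E')/E₀ = (132.3000 - 90.1003)/132.3000
= 42.1997/132.3000
= 0.3190
= 31.90%

(Intermediate values are shown rounded; full precision is carried through to the final answer.)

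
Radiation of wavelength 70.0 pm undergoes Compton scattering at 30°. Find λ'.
70.3251 pm

Using the Compton formula: λ' = λ + λ_C(1 − cos θ)

For θ = 30°, cos θ = √3/2 (exact) ≈ 0.8660, so:
1 − cos 30° = 1 − (√3/2) ≈ 0.1340

Δλ = λ_C × 0.1340 = 2.4263 × 0.1340 = 0.3251 pm

λ' = 70.0 + 0.3251 = 70.3251 pm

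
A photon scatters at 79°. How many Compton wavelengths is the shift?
0.8092 λ_C

The Compton shift formula is:
Δλ = λ_C(1 - cos θ)

Dividing both sides by λ_C:
Δλ/λ_C = 1 - cos θ

For θ = 79°:
Δλ/λ_C = 1 - cos(79°)
Δλ/λ_C = 1 - 0.1908
Δλ/λ_C = 0.8092

This means the shift is 0.8092 × λ_C = 1.9633 pm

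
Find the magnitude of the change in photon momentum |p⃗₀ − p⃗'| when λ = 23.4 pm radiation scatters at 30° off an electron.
1.4562e-23 kg·m/s

Photon momentum magnitude is p = h/λ.

Initial momentum:
p₀ = h/λ = 6.6261e-34/2.3400e-11 = 2.8317e-23 kg·m/s

After scattering:
λ' = λ + Δλ = 23.4 + 0.3251 = 23.7251 pm
p' = h/λ' = 6.6261e-34/2.3725e-11 = 2.7929e-23 kg·m/s

Momentum is a vector; the scattered photon's direction makes angle θ = 30° with the incident direction. The magnitude of the vector change Δp⃗ = p⃗₀ − p⃗' is found from the law of cosines:
|Δp⃗|² = p₀² + p'² − 2p₀p'cos θ
|Δp⃗|² = (2.8317e-23)² + (2.7929e-23)² − 2·2.8317e-23·2.7929e-23·cos(30°)
|Δp⃗| = 1.4562e-23 kg·m/s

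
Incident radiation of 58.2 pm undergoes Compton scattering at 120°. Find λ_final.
61.8395 pm

Using the Compton scattering formula:
λ' = λ + Δλ = λ + λ_C(1 - cos θ)

Given:
- Initial wavelength λ = 58.2 pm
- Scattering angle θ = 120°
- Compton wavelength λ_C ≈ 2.4263 pm

Calculate the shift:
Δλ = 2.4263 × (1 - cos(120°))
Δλ = 2.4263 × 1.5000
Δλ = 3.6395 pm

Final wavelength:
λ' = 58.2 + 3.6395 = 61.8395 pm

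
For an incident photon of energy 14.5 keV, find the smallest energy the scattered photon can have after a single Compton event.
13.7213 keV (at θ = 180°)

The scattered photon has minimum energy when its wavelength is maximum, i.e., when the Compton shift Δλ = λ_C(1 − cos θ) is maximum. This occurs at θ = 180° (backscattering), giving Δλ_max = 2λ_C = 4.8526 pm.

Initial wavelength: λ₀ = hc/E₀ = 85.5063 pm
Maximum final wavelength: λ'_max = λ₀ + 2λ_C = 85.5063 + 4.8526 = 90.3590 pm
Minimum final energy: E'_min = hc/λ'_max = 13.7213 keV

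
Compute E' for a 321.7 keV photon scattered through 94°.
192.2357 keV

First convert energy to wavelength:
λ = hc/E, with hc ≈ 1239.842 keV·pm (i.e. 1239.842 eV·nm)

For E = 321.7 keV = 321700 eV:
λ = 1239.842 keV·pm / 321.7 keV
λ = 3.8540 pm

Calculate the Compton shift:
Δλ = λ_C(1 - cos(94°)) = 2.4263 × 1.0698
Δλ = 2.5956 pm

Final wavelength:
λ' = 3.8540 + 2.5956 = 6.4496 pm

Final energy:
E' = hc/λ' = 1239.842 / 6.4496 = 192.2357 keV

(Intermediate values are shown rounded; full precision is carried through to the final answer.)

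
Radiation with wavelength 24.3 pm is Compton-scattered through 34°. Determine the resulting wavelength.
24.7148 pm

Using the Compton scattering formula:
λ' = λ + Δλ = λ + λ_C(1 - cos θ)

Given:
- Initial wavelength λ = 24.3 pm
- Scattering angle θ = 34°
- Compton wavelength λ_C ≈ 2.4263 pm

Calculate the shift:
Δλ = 2.4263 × (1 - cos(34°))
Δλ = 2.4263 × 0.1710
Δλ = 0.4148 pm

Final wavelength:
λ' = 24.3 + 0.4148 = 24.7148 pm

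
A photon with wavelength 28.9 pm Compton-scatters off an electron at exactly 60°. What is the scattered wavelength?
30.1132 pm

Using the Compton formula: λ' = λ + λ_C(1 − cos θ)

For θ = 60°, cos θ = 1/2 (exact) = 0.5000, so:
1 − cos 60° = 1 − (1/2) = 0.5000

Δλ = λ_C × 0.5000 = 2.4263 × 0.5000 = 1.2132 pm

λ' = 28.9 + 1.2132 = 30.1132 pm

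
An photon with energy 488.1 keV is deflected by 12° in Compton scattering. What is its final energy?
478.1201 keV

First convert energy to wavelength:
λ = hc/E, with hc ≈ 1239.842 keV·pm (i.e. 1239.842 eV·nm)

For E = 488.1 keV = 488100 eV:
λ = 1239.842 keV·pm / 488.1 keV
λ = 2.5401 pm

Calculate the Compton shift:
Δλ = λ_C(1 - cos(12°)) = 2.4263 × 0.0219
Δλ = 0.0530 pm

Final wavelength:
λ' = 2.5401 + 0.0530 = 2.5932 pm

Final energy:
E' = hc/λ' = 1239.842 / 2.5932 = 478.1201 keV

(Intermediate values are shown rounded; full precision is carried through to the final answer.)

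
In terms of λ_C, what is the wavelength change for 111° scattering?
1.3584 λ_C

The Compton shift formula is:
Δλ = λ_C(1 - cos θ)

Dividing both sides by λ_C:
Δλ/λ_C = 1 - cos θ

For θ = 111°:
Δλ/λ_C = 1 - cos(111°)
Δλ/λ_C = 1 - -0.3584
Δλ/λ_C = 1.3584

This means the shift is 1.3584 × λ_C = 3.2958 pm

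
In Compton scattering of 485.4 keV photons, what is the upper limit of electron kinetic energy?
318.0096 keV

Maximum energy transfer occurs at θ = 180° (backscattering).

Initial photon: E₀ = 485.4 keV → λ₀ = 2.5543 pm

Maximum Compton shift (at 180°):
Δλ_max = 2λ_C = 2 × 2.4263 = 4.8526 pm

Final wavelength:
λ' = 2.5543 + 4.8526 = 7.4069 pm

Minimum photon energy (maximum energy to electron):
E'_min = hc/λ' = 167.3904 keV

Maximum electron kinetic energy:
K_max = E₀ - E'_min = 485.4000 - 167.3904 = 318.0096 keV

(Intermediate values are shown rounded; full precision is carried through to the final answer.)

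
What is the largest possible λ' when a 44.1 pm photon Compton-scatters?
48.9526 pm (at θ = 180°)

The Compton shift is Δλ = λ_C(1 − cos θ).

Since cos θ ranges from −1 to 1, the factor (1 − cos θ) ranges from 0 to 2; the maximum shift occurs at θ = 180° (backscattering):
Δλ_max = 2λ_C = 2 × 2.4263 pm = 4.8526 pm

Maximum scattered wavelength:
λ'_max = λ₀ + Δλ_max = 44.1 + 4.8526 = 48.9526 pm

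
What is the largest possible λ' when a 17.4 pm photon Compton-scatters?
22.2526 pm (at θ = 180°)

The Compton shift is Δλ = λ_C(1 − cos θ).

Since cos θ ranges from −1 to 1, the factor (1 − cos θ) ranges from 0 to 2; the maximum shift occurs at θ = 180° (backscattering):
Δλ_max = 2λ_C = 2 × 2.4263 pm = 4.8526 pm

Maximum scattered wavelength:
λ'_max = λ₀ + Δλ_max = 17.4 + 4.8526 = 22.2526 pm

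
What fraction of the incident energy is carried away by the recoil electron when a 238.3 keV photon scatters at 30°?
0.0588 (or 5.88%)

Calculate initial and final photon energies:

Initial: E₀ = 238.3 keV → λ₀ = 5.2029 pm
Compton shift: Δλ = 0.3251 pm
Final wavelength: λ' = 5.5279 pm
Final energy: E' = 224.2870 keV

Fractional energy loss:
(E₀ - E')/E₀ = (238.3000 - 224.2870)/238.3000
= 14.0130/238.3000
= 0.0588
= 5.88%

(Intermediate values are shown rounded; full precision is carried through to the final answer.)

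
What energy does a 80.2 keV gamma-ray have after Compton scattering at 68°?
73.0317 keV

First convert energy to wavelength:
λ = hc/E, with hc ≈ 1239.842 keV·pm (i.e. 1239.842 eV·nm)

For E = 80.2 keV = 80200 eV:
λ = 1239.842 keV·pm / 80.2 keV
λ = 15.4594 pm

Calculate the Compton shift:
Δλ = λ_C(1 - cos(68°)) = 2.4263 × 0.6254
Δλ = 1.5174 pm

Final wavelength:
λ' = 15.4594 + 1.5174 = 16.9768 pm

Final energy:
E' = hc/λ' = 1239.842 / 16.9768 = 73.0317 keV

(Intermediate values are shown rounded; full precision is carried through to the final answer.)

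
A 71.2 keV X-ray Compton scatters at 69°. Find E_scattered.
65.3570 keV

First convert energy to wavelength:
λ = hc/E, with hc ≈ 1239.842 keV·pm (i.e. 1239.842 eV·nm)

For E = 71.2 keV = 71200 eV:
λ = 1239.842 keV·pm / 71.2 keV
λ = 17.4135 pm

Calculate the Compton shift:
Δλ = λ_C(1 - cos(69°)) = 2.4263 × 0.6416
Δλ = 1.5568 pm

Final wavelength:
λ' = 17.4135 + 1.5568 = 18.9703 pm

Final energy:
E' = hc/λ' = 1239.842 / 18.9703 = 65.3570 keV

(Intermediate values are shown rounded; full precision is carried through to the final answer.)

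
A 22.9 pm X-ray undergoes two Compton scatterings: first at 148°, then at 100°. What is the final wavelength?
30.2316 pm

Apply Compton shift twice:

First scattering at θ₁ = 148°:
Δλ₁ = λ_C(1 - cos(148°))
Δλ₁ = 2.4263 × 1.8480
Δλ₁ = 4.4839 pm

After first scattering:
λ₁ = 22.9 + 4.4839 = 27.3839 pm

Second scattering at θ₂ = 100°:
Δλ₂ = λ_C(1 - cos(100°))
Δλ₂ = 2.4263 × 1.1736
Δλ₂ = 2.8476 pm

Final wavelength:
λ₂ = 27.3839 + 2.8476 = 30.2316 pm

Total shift: Δλ_total = 4.4839 + 2.8476 = 7.3316 pm

(Intermediate values are shown rounded; full precision is carried through to the final answer.)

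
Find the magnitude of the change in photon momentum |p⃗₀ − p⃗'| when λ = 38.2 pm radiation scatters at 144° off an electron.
3.1298e-23 kg·m/s

Photon momentum magnitude is p = h/λ.

Initial momentum:
p₀ = h/λ = 6.6261e-34/3.8200e-11 = 1.7346e-23 kg·m/s

After scattering:
λ' = λ + Δλ = 38.2 + 4.3892 = 42.5892 pm
p' = h/λ' = 6.6261e-34/4.2589e-11 = 1.5558e-23 kg·m/s

Momentum is a vector; the scattered photon's direction makes angle θ = 144° with the incident direction. The magnitude of the vector change Δp⃗ = p⃗₀ − p⃗' is found from the law of cosines:
|Δp⃗|² = p₀² + p'² − 2p₀p'cos θ
|Δp⃗|² = (1.7346e-23)² + (1.5558e-23)² − 2·1.7346e-23·1.5558e-23·cos(144°)
|Δp⃗| = 3.1298e-23 kg·m/s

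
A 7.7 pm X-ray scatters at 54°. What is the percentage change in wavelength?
12.9891%

Calculate the Compton shift:
Δλ = λ_C(1 - cos(54°))
Δλ = 2.4263 × (1 - cos(54°))
Δλ = 2.4263 × 0.4122
Δλ = 1.0002 pm

Percentage change:
(Δλ/λ₀) × 100 = (1.0002/7.7) × 100
= 12.9891%

(Intermediate values are shown rounded; full precision is carried through to the final answer.)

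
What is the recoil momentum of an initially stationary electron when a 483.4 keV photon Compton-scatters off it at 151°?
3.4280e-22 kg·m/s

The electron is initially at rest, so by conservation of momentum:
p⃗_e = p⃗₀ − p⃗'  (incident photon momentum minus scattered photon momentum)

Photon momentum magnitudes (p = h/λ = E/c):
λ₀ = hc/E₀ = 2.5648 pm → p₀ = h/λ₀ = 2.5834e-22 kg·m/s
Δλ = λ_C(1 − cos 151°) = 4.5484 pm
λ' = 7.1132 pm → p' = h/λ' = 9.3151e-23 kg·m/s

The scattered photon makes angle θ = 151° with the incident direction, so by the law of cosines:
|p⃗_e|² = p₀² + p'² − 2p₀p'cos θ
|p⃗_e|² = (2.5834e-22)² + (9.3151e-23)² − 2·2.5834e-22·9.3151e-23·cos(151°)
|p⃗_e| = 3.4280e-22 kg·m/s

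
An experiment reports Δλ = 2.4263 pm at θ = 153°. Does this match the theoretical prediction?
No, inconsistent

Calculate the expected shift for θ = 153°:

Δλ_expected = λ_C(1 - cos(153°))
Δλ_expected = 2.4263 × (1 - cos(153°))
Δλ_expected = 2.4263 × 1.8910
Δλ_expected = 4.5882 pm

Given shift: 2.4263 pm
Expected shift: 4.5882 pm
Difference: 2.1619 pm

The values do not match. The given shift corresponds to θ ≈ 90.0°, not 153°.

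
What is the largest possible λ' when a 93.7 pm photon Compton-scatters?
98.5526 pm (at θ = 180°)

The Compton shift is Δλ = λ_C(1 − cos θ).

Since cos θ ranges from −1 to 1, the factor (1 − cos θ) ranges from 0 to 2; the maximum shift occurs at θ = 180° (backscattering):
Δλ_max = 2λ_C = 2 × 2.4263 pm = 4.8526 pm

Maximum scattered wavelength:
λ'_max = λ₀ + Δλ_max = 93.7 + 4.8526 = 98.5526 pm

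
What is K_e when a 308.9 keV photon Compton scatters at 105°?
133.4842 keV

By energy conservation: K_e = E_initial - E_final

First find the scattered photon energy:
Initial wavelength: λ = hc/E = 4.0137 pm
Compton shift: Δλ = λ_C(1 - cos(105°)) = 3.0543 pm
Final wavelength: λ' = 4.0137 + 3.0543 = 7.0680 pm
Final photon energy: E' = hc/λ' = 175.4158 keV

Electron kinetic energy:
K_e = E - E' = 308.9000 - 175.4158 = 133.4842 keV

(Intermediate values are shown rounded; full precision is carried through to the final answer.)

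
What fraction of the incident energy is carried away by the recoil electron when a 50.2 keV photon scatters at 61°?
0.0482 (or 4.82%)

Calculate initial and final photon energies:

Initial: E₀ = 50.2 keV → λ₀ = 24.6980 pm
Compton shift: Δλ = 1.2500 pm
Final wavelength: λ' = 25.9481 pm
Final energy: E' = 47.7817 keV

Fractional energy loss:
(E₀ - E')/E₀ = (50.2000 - 47.7817)/50.2000
= 2.4183/50.2000
= 0.0482
= 4.82%

(Intermediate values are shown rounded; full precision is carried through to the final answer.)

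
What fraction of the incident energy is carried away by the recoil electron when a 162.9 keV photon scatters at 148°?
0.3707 (or 37.07%)

Calculate initial and final photon energies:

Initial: E₀ = 162.9 keV → λ₀ = 7.6111 pm
Compton shift: Δλ = 4.4839 pm
Final wavelength: λ' = 12.0950 pm
Final energy: E' = 102.5086 keV

Fractional energy loss:
(E₀ - E')/E₀ = (162.9000 - 102.5086)/162.9000
= 60.3914/162.9000
= 0.3707
= 37.07%

(Intermediate values are shown rounded; full precision is carried through to the final answer.)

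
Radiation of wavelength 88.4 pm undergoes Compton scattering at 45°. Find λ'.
89.1106 pm

Using the Compton formula: λ' = λ + λ_C(1 − cos θ)

For θ = 45°, cos θ = √2/2 (exact) ≈ 0.7071, so:
1 − cos 45° = 1 − (√2/2) ≈ 0.2929

Δλ = λ_C × 0.2929 = 2.4263 × 0.2929 = 0.7106 pm

λ' = 88.4 + 0.7106 = 89.1106 pm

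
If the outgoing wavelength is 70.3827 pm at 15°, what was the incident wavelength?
70.3000 pm

From λ' = λ + Δλ, we have λ = λ' - Δλ

First calculate the Compton shift:
Δλ = λ_C(1 - cos θ)
Δλ = 2.4263 × (1 - cos(15°))
Δλ = 2.4263 × 0.0341
Δλ = 0.0827 pm

Initial wavelength:
λ = λ' - Δλ
λ = 70.3827 - 0.0827
λ = 70.3000 pm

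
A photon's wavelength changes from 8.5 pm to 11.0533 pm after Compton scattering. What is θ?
93.00°

First find the wavelength shift:
Δλ = λ' - λ = 11.0533 - 8.5 = 2.5533 pm

Using Δλ = λ_C(1 - cos θ), with λ_C = h/(m_e·c) ≈ 2.42631024 pm:
cos θ = 1 - Δλ/λ_C
cos θ = 1 - 2.5533/2.42631024
cos θ = -0.052339

θ = arccos(-0.052339)
θ = 93.00°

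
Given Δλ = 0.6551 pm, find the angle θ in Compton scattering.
43.11°

From the Compton formula Δλ = λ_C(1 - cos θ), we can solve for θ:

cos θ = 1 - Δλ/λ_C

Given:
- Δλ = 0.6551 pm
- λ_C = h/(m_e·c) ≈ 2.42631024 pm

cos θ = 1 - 0.6551/2.42631024
cos θ = 1 - 0.269998
cos θ = 0.730002

θ = arccos(0.730002)
θ = 43.11°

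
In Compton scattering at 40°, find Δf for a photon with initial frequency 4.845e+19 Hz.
4.071e+18 Hz (decrease)

Convert frequency to wavelength (c = 299792458 m/s):
λ₀ = c/f₀ = 299792458/4.845e+19 = 6.1876668e-12 m = 6.1877 pm

Calculate Compton shift:
Δλ = λ_C(1 - cos(40°)) = 0.5676 pm

Final wavelength:
λ' = λ₀ + Δλ = 6.1877 + 0.5676 = 6.7553 pm

Final frequency:
f' = c/λ' = 299792458/6.7553156e-12 = 4.4378749e+19 Hz

Frequency shift (decrease):
Δf = f₀ - f' = 4.845e+19 - 4.4378749e+19 = 4.071e+18 Hz

(Intermediate values are shown rounded; full precision is carried through to the final answer.)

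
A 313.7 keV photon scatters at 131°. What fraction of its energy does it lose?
0.5041 (or 50.41%)

Calculate initial and final photon energies:

Initial: E₀ = 313.7 keV → λ₀ = 3.9523 pm
Compton shift: Δλ = 4.0181 pm
Final wavelength: λ' = 7.9704 pm
Final energy: E' = 155.5552 keV

Fractional energy loss:
(E₀ - E')/E₀ = (313.7000 - 155.5552)/313.7000
= 158.1448/313.7000
= 0.5041
= 50.41%

(Intermediate values are shown rounded; full precision is carried through to the final answer.)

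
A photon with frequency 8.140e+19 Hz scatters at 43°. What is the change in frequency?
1.224e+19 Hz (decrease)

Convert frequency to wavelength (c = 299792458 m/s):
λ₀ = c/f₀ = 299792458/8.140e+19 = 3.6829540e-12 m = 3.6830 pm

Calculate Compton shift:
Δλ = λ_C(1 - cos(43°)) = 0.6518 pm

Final wavelength:
λ' = λ₀ + Δλ = 3.6830 + 0.6518 = 4.3348 pm

Final frequency:
f' = c/λ' = 299792458/4.3347733e-12 = 6.9159893e+19 Hz

Frequency shift (decrease):
Δf = f₀ - f' = 8.140e+19 - 6.9159893e+19 = 1.224e+19 Hz

(Intermediate values are shown rounded; full precision is carried through to the final answer.)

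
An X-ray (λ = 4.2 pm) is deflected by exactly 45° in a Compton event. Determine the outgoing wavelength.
4.9106 pm

Using the Compton formula: λ' = λ + λ_C(1 − cos θ)

For θ = 45°, cos θ = √2/2 (exact) ≈ 0.7071, so:
1 − cos 45° = 1 − (√2/2) ≈ 0.2929

Δλ = λ_C × 0.2929 = 2.4263 × 0.2929 = 0.7106 pm

λ' = 4.2 + 0.7106 = 4.9106 pm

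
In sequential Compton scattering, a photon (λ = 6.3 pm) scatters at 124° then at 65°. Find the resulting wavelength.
11.4840 pm

Apply Compton shift twice:

First scattering at θ₁ = 124°:
Δλ₁ = λ_C(1 - cos(124°))
Δλ₁ = 2.4263 × 1.5592
Δλ₁ = 3.7831 pm

After first scattering:
λ₁ = 6.3 + 3.7831 = 10.0831 pm

Second scattering at θ₂ = 65°:
Δλ₂ = λ_C(1 - cos(65°))
Δλ₂ = 2.4263 × 0.5774
Δλ₂ = 1.4009 pm

Final wavelength:
λ₂ = 10.0831 + 1.4009 = 11.4840 pm

Total shift: Δλ_total = 3.7831 + 1.4009 = 5.1840 pm

(Intermediate values are shown rounded; full precision is carried through to the final answer.)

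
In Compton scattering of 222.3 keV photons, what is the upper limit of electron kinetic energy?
103.4268 keV

Maximum energy transfer occurs at θ = 180° (backscattering).

Initial photon: E₀ = 222.3 keV → λ₀ = 5.5773 pm

Maximum Compton shift (at 180°):
Δλ_max = 2λ_C = 2 × 2.4263 = 4.8526 pm

Final wavelength:
λ' = 5.5773 + 4.8526 = 10.4300 pm

Minimum photon energy (maximum energy to electron):
E'_min = hc/λ' = 118.8732 keV

Maximum electron kinetic energy:
K_max = E₀ - E'_min = 222.3000 - 118.8732 = 103.4268 keV

(Intermediate values are shown rounded; full precision is carried through to the final answer.)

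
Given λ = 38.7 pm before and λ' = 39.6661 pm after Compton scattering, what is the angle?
53.00°

First find the wavelength shift:
Δλ = λ' - λ = 39.6661 - 38.7 = 0.9661 pm

Using Δλ = λ_C(1 - cos θ), with λ_C = h/(m_e·c) ≈ 2.42631024 pm:
cos θ = 1 - Δλ/λ_C
cos θ = 1 - 0.9661/2.42631024
cos θ = 0.601823

θ = arccos(0.601823)
θ = 53.00°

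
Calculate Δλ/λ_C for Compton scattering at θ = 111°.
1.3584 λ_C

The Compton shift formula is:
Δλ = λ_C(1 - cos θ)

Dividing both sides by λ_C:
Δλ/λ_C = 1 - cos θ

For θ = 111°:
Δλ/λ_C = 1 - cos(111°)
Δλ/λ_C = 1 - -0.3584
Δλ/λ_C = 1.3584

This means the shift is 1.3584 × λ_C = 3.2958 pm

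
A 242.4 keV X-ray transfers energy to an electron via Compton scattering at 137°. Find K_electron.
109.3078 keV

By energy conservation: K_e = E_initial - E_final

First find the scattered photon energy:
Initial wavelength: λ = hc/E = 5.1149 pm
Compton shift: Δλ = λ_C(1 - cos(137°)) = 4.2008 pm
Final wavelength: λ' = 5.1149 + 4.2008 = 9.3157 pm
Final photon energy: E' = hc/λ' = 133.0922 keV

Electron kinetic energy:
K_e = E - E' = 242.4000 - 133.0922 = 109.3078 keV

(Intermediate values are shown rounded; full precision is carried through to the final answer.)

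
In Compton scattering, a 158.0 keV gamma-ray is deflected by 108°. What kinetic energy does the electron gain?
45.5241 keV

By energy conservation: K_e = E_initial - E_final

First find the scattered photon energy:
Initial wavelength: λ = hc/E = 7.8471 pm
Compton shift: Δλ = λ_C(1 - cos(108°)) = 3.1761 pm
Final wavelength: λ' = 7.8471 + 3.1761 = 11.0232 pm
Final photon energy: E' = hc/λ' = 112.4759 keV

Electron kinetic energy:
K_e = E - E' = 158.0000 - 112.4759 = 45.5241 keV

(Intermediate values are shown rounded; full precision is carried through to the final answer.)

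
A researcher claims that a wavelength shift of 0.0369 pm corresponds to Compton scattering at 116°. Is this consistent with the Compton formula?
No, inconsistent

Calculate the expected shift for θ = 116°:

Δλ_expected = λ_C(1 - cos(116°))
Δλ_expected = 2.4263 × (1 - cos(116°))
Δλ_expected = 2.4263 × 1.4384
Δλ_expected = 3.4899 pm

Given shift: 0.0369 pm
Expected shift: 3.4899 pm
Difference: 3.4531 pm

The values do not match. The given shift corresponds to θ ≈ 10.0°, not 116°.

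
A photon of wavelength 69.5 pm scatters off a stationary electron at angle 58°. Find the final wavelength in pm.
70.6406 pm

Using the Compton scattering formula:
λ' = λ + Δλ = λ + λ_C(1 - cos θ)

Given:
- Initial wavelength λ = 69.5 pm
- Scattering angle θ = 58°
- Compton wavelength λ_C ≈ 2.4263 pm

Calculate the shift:
Δλ = 2.4263 × (1 - cos(58°))
Δλ = 2.4263 × 0.4701
Δλ = 1.1406 pm

Final wavelength:
λ' = 69.5 + 1.1406 = 70.6406 pm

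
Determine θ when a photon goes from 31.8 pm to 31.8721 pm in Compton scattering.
14.00°

First find the wavelength shift:
Δλ = λ' - λ = 31.8721 - 31.8 = 0.0721 pm

Using Δλ = λ_C(1 - cos θ), with λ_C = h/(m_e·c) ≈ 2.42631024 pm:
cos θ = 1 - Δλ/λ_C
cos θ = 1 - 0.0721/2.42631024
cos θ = 0.970284

θ = arccos(0.970284)
θ = 14.00°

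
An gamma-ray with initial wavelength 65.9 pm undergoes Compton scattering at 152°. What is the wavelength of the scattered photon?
70.4686 pm

Using the Compton scattering formula:
λ' = λ + Δλ = λ + λ_C(1 - cos θ)

Given:
- Initial wavelength λ = 65.9 pm
- Scattering angle θ = 152°
- Compton wavelength λ_C ≈ 2.4263 pm

Calculate the shift:
Δλ = 2.4263 × (1 - cos(152°))
Δλ = 2.4263 × 1.8829
Δλ = 4.5686 pm

Final wavelength:
λ' = 65.9 + 4.5686 = 70.4686 pm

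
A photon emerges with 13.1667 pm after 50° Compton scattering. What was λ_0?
12.3000 pm

From λ' = λ + Δλ, we have λ = λ' - Δλ

First calculate the Compton shift:
Δλ = λ_C(1 - cos θ)
Δλ = 2.4263 × (1 - cos(50°))
Δλ = 2.4263 × 0.3572
Δλ = 0.8667 pm

Initial wavelength:
λ = λ' - Δλ
λ = 13.1667 - 0.8667
λ = 12.3000 pm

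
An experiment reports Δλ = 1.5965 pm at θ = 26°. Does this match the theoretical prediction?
No, inconsistent

Calculate the expected shift for θ = 26°:

Δλ_expected = λ_C(1 - cos(26°))
Δλ_expected = 2.4263 × (1 - cos(26°))
Δλ_expected = 2.4263 × 0.1012
Δλ_expected = 0.2456 pm

Given shift: 1.5965 pm
Expected shift: 0.2456 pm
Difference: 1.3509 pm

The values do not match. The given shift corresponds to θ ≈ 70.0°, not 26°.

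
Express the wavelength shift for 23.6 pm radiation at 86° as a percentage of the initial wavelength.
9.5638%

Calculate the Compton shift:
Δλ = λ_C(1 - cos(86°))
Δλ = 2.4263 × (1 - cos(86°))
Δλ = 2.4263 × 0.9302
Δλ = 2.2571 pm

Percentage change:
(Δλ/λ₀) × 100 = (2.2571/23.6) × 100
= 9.5638%

(Intermediate values are shown rounded; full precision is carried through to the final answer.)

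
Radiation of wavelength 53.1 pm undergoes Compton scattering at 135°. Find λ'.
57.2420 pm

Using the Compton formula: λ' = λ + λ_C(1 − cos θ)

For θ = 135°, cos θ = -√2/2 (exact) ≈ -0.7071, so:
1 − cos 135° = 1 − (-√2/2) ≈ 1.7071

Δλ = λ_C × 1.7071 = 2.4263 × 1.7071 = 4.1420 pm

λ' = 53.1 + 4.1420 = 57.2420 pm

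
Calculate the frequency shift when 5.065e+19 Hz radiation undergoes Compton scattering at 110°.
1.798e+19 Hz (decrease)

Convert frequency to wavelength (c = 299792458 m/s):
λ₀ = c/f₀ = 299792458/5.065e+19 = 5.9189034e-12 m = 5.9189 pm

Calculate Compton shift:
Δλ = λ_C(1 - cos(110°)) = 3.2562 pm

Final wavelength:
λ' = λ₀ + Δλ = 5.9189 + 3.2562 = 9.1751 pm

Final frequency:
f' = c/λ' = 299792458/9.1750606e-12 = 3.2674711e+19 Hz

Frequency shift (decrease):
Δf = f₀ - f' = 5.065e+19 - 3.2674711e+19 = 1.798e+19 Hz

(Intermediate values are shown rounded; full precision is carried through to the final answer.)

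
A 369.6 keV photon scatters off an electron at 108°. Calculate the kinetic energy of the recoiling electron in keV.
179.7498 keV

By energy conservation: K_e = E_initial - E_final

First find the scattered photon energy:
Initial wavelength: λ = hc/E = 3.3546 pm
Compton shift: Δλ = λ_C(1 - cos(108°)) = 3.1761 pm
Final wavelength: λ' = 3.3546 + 3.1761 = 6.5306 pm
Final photon energy: E' = hc/λ' = 189.8502 keV

Electron kinetic energy:
K_e = E - E' = 369.6000 - 189.8502 = 179.7498 keV

(Intermediate values are shown rounded; full precision is carried through to the final answer.)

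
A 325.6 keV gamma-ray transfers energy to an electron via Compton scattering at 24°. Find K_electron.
17.0000 keV

By energy conservation: K_e = E_initial - E_final

First find the scattered photon energy:
Initial wavelength: λ = hc/E = 3.8079 pm
Compton shift: Δλ = λ_C(1 - cos(24°)) = 0.2098 pm
Final wavelength: λ' = 3.8079 + 0.2098 = 4.0176 pm
Final photon energy: E' = hc/λ' = 308.6000 keV

Electron kinetic energy:
K_e = E - E' = 325.6000 - 308.6000 = 17.0000 keV

(Intermediate values are shown rounded; full precision is carried through to the final answer.)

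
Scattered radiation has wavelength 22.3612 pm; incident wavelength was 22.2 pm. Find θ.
21.00°

First find the wavelength shift:
Δλ = λ' - λ = 22.3612 - 22.2 = 0.1612 pm

Using Δλ = λ_C(1 - cos θ), with λ_C = h/(m_e·c) ≈ 2.42631024 pm:
cos θ = 1 - Δλ/λ_C
cos θ = 1 - 0.1612/2.42631024
cos θ = 0.933562

θ = arccos(0.933562)
θ = 21.00°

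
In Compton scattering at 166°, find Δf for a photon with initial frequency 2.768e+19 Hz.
8.476e+18 Hz (decrease)

Convert frequency to wavelength (c = 299792458 m/s):
λ₀ = c/f₀ = 299792458/2.768e+19 = 1.0830652e-11 m = 10.8307 pm

Calculate Compton shift:
Δλ = λ_C(1 - cos(166°)) = 4.7805 pm

Final wavelength:
λ' = λ₀ + Δλ = 10.8307 + 4.7805 = 15.6112 pm

Final frequency:
f' = c/λ' = 299792458/1.5611201e-11 = 1.9203677e+19 Hz

Frequency shift (decrease):
Δf = f₀ - f' = 2.768e+19 - 1.9203677e+19 = 8.476e+18 Hz

(Intermediate values are shown rounded; full precision is carried through to the final answer.)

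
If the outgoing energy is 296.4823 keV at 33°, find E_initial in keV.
327.1000 keV

Convert final energy to wavelength (hc ≈ 1239.842 keV·pm):
λ' = hc/E' = 1239.842 / 296.4823 = 4.1818 pm

Calculate the Compton shift:
Δλ = λ_C(1 - cos(33°))
Δλ = 2.4263 × (1 - cos(33°))
Δλ = 0.3914 pm

Initial wavelength:
λ = λ' - Δλ = 4.1818 - 0.3914 = 3.7904 pm

Initial energy:
E = hc/λ = 1239.842 / 3.7904 = 327.1000 keV

(Intermediate values are shown rounded; full precision is carried through to the final answer.)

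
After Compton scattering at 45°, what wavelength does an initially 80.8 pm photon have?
81.5106 pm

Using the Compton formula: λ' = λ + λ_C(1 − cos θ)

For θ = 45°, cos θ = √2/2 (exact) ≈ 0.7071, so:
1 − cos 45° = 1 − (√2/2) ≈ 0.2929

Δλ = λ_C × 0.2929 = 2.4263 × 0.2929 = 0.7106 pm

λ' = 80.8 + 0.7106 = 81.5106 pm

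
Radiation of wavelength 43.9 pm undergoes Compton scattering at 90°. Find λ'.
46.3263 pm

Using the Compton formula: λ' = λ + λ_C(1 − cos θ)

For θ = 90°, cos θ = 0 (exact) = 0.0000, so:
1 − cos 90° = 1 − (0) = 1.0000

Δλ = λ_C × 1.0000 = 2.4263 × 1.0000 = 2.4263 pm

λ' = 43.9 + 2.4263 = 46.3263 pm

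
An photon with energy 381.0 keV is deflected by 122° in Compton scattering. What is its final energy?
177.9787 keV

First convert energy to wavelength:
λ = hc/E, with hc ≈ 1239.842 keV·pm (i.e. 1239.842 eV·nm)

For E = 381.0 keV = 381000 eV:
λ = 1239.842 keV·pm / 381.0 keV
λ = 3.2542 pm

Calculate the Compton shift:
Δλ = λ_C(1 - cos(122°)) = 2.4263 × 1.5299
Δλ = 3.7121 pm

Final wavelength:
λ' = 3.2542 + 3.7121 = 6.9662 pm

Final energy:
E' = hc/λ' = 1239.842 / 6.9662 = 177.9787 keV

(Intermediate values are shown rounded; full precision is carried through to the final answer.)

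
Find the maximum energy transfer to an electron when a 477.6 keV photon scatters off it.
311.1471 keV

Maximum energy transfer occurs at θ = 180° (backscattering).

Initial photon: E₀ = 477.6 keV → λ₀ = 2.5960 pm

Maximum Compton shift (at 180°):
Δλ_max = 2λ_C = 2 × 2.4263 = 4.8526 pm

Final wavelength:
λ' = 2.5960 + 4.8526 = 7.4486 pm

Minimum photon energy (maximum energy to electron):
E'_min = hc/λ' = 166.4529 keV

Maximum electron kinetic energy:
K_max = E₀ - E'_min = 477.6000 - 166.4529 = 311.1471 keV

(Intermediate values are shown rounded; full precision is carried through to the final answer.)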